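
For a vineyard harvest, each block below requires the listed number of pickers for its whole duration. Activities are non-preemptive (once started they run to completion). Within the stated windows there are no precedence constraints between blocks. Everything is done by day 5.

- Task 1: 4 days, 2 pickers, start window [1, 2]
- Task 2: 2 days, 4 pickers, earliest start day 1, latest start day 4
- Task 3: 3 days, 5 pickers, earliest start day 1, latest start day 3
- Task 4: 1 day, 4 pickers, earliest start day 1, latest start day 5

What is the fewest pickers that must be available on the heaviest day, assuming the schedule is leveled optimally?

8

Early-start (Task 1@1, Task 2@1, Task 3@1, Task 4@1) gives peak 15: d1:15  d2:11  d3:7  d4:2  d5:0.
Shift Task 2→4, Task 4→5.
Schedule Task 1@1, Task 2@4, Task 3@1, Task 4@5: d1:7  d2:7  d3:7  d4:6  d5:8 — peak 8.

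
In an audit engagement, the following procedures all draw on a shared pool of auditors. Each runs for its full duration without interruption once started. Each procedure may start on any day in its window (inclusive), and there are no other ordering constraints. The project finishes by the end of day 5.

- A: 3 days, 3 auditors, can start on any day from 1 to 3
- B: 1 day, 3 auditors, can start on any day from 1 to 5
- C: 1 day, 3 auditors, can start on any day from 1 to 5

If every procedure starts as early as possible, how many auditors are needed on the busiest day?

Early-start schedule: A@1, B@1, C@1.
Load per day: day 1: 9, day 2: 3, day 3: 3, day 4: 0, day 5: 0.
Peak is 9.

9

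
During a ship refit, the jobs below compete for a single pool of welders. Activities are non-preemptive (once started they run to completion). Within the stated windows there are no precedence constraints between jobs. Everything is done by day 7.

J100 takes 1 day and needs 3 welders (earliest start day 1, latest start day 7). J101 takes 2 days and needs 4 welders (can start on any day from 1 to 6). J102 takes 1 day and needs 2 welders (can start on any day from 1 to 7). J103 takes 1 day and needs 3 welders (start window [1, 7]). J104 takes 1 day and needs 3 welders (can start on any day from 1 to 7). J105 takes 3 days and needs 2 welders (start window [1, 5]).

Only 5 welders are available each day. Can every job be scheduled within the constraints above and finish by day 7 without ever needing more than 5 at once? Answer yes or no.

yes

Schedule J100@1, J101@2, J102@1, J103@4, J104@5, J105@4: d1:5  d2:4  d3:4  d4:5  d5:5  d6:2  d7:0 — peak 5 ≤ 5.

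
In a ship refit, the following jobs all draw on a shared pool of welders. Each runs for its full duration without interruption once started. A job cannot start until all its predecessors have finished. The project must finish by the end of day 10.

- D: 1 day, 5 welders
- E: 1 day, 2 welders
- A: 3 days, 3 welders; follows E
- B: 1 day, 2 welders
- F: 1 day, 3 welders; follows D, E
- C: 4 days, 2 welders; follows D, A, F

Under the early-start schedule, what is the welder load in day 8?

2

At early start, day 8 has: C.
Demand: 2 = 2.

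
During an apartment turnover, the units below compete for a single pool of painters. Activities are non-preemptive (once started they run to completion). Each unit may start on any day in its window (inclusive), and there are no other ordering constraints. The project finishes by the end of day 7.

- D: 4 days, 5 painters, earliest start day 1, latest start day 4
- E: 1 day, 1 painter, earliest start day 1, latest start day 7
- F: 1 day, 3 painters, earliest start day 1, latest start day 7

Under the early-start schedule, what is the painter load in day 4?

At early start, day 4 has: D.
Demand: 5 = 5.

5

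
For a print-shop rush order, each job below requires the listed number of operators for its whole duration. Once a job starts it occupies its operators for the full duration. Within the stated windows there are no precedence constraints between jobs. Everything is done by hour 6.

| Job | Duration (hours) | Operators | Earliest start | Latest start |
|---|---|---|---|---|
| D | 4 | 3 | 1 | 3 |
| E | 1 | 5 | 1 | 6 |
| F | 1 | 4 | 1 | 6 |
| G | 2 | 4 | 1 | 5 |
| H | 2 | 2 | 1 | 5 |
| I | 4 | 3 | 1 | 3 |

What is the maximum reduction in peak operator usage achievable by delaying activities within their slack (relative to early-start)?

13

Early-start peak: h1:21  h2:12  h3:6  h4:6  h5:0  h6:0 ⇒ 21.
Leveled (D@1, E@1, F@2, G@5, H@3, I@3): h1:8  h2:7  h3:8  h4:8  h5:7  h6:7 ⇒ 8.
Reduction 21 − 8 = 13.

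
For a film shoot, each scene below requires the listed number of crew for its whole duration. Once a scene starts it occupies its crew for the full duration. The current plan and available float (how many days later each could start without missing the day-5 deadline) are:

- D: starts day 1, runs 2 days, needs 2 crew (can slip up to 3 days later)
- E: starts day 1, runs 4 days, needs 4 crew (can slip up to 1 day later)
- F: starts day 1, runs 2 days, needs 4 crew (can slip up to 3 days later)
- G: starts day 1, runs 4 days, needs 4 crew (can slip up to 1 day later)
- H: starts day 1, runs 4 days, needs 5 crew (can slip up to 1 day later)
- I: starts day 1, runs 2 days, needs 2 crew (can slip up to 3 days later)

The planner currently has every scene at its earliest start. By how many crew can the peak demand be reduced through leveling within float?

Early-start peak: d1:21  d2:21  d3:13  d4:13  d5:0 ⇒ 21.
Leveled (D@1, E@1, F@3, G@1, H@1, I@1): d1:17  d2:17  d3:17  d4:17  d5:0 ⇒ 17.
Reduction 21 − 17 = 4.

4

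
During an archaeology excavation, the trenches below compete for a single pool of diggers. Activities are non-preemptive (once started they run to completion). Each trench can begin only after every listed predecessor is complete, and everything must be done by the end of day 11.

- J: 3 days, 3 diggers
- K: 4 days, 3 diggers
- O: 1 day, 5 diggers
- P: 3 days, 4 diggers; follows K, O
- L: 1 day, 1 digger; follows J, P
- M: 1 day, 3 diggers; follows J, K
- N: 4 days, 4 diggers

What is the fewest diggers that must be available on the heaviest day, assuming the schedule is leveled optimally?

7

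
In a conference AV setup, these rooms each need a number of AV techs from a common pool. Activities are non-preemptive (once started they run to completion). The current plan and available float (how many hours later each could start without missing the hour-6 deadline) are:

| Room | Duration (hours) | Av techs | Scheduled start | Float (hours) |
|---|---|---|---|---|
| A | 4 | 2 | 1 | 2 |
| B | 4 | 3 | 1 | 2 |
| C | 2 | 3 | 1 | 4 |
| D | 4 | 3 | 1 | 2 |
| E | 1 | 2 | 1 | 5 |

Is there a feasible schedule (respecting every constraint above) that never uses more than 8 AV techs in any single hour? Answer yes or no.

Schedule A@1, B@1, C@1, D@3, E@5: h1:8  h2:8  h3:8  h4:8  h5:5  h6:3 — peak 8 ≤ 8.

yes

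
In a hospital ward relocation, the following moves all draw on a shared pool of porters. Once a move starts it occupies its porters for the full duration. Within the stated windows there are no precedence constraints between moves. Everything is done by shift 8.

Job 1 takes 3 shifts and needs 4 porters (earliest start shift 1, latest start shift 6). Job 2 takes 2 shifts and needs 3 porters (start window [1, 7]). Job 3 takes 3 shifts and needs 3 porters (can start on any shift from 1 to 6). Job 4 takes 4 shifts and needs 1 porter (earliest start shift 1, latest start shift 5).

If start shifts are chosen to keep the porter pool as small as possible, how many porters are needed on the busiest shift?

Early-start (Job 1@1, Job 2@1, Job 3@1, Job 4@1) gives peak 11: s1:11  s2:11  s3:8  s4:1  s5:0  s6:0  s7:0  s8:0.
Shift Job 2→4, Job 3→6, Job 4→4.
Schedule Job 1@1, Job 2@4, Job 3@6, Job 4@4: s1:4  s2:4  s3:4  s4:4  s5:4  s6:4  s7:4  s8:3 — peak 4.
Total porter-shifts = 31 over 8 shifts ⇒ peak ≥ ⌈31/8⌉ = 4, so 4 is optimal.

4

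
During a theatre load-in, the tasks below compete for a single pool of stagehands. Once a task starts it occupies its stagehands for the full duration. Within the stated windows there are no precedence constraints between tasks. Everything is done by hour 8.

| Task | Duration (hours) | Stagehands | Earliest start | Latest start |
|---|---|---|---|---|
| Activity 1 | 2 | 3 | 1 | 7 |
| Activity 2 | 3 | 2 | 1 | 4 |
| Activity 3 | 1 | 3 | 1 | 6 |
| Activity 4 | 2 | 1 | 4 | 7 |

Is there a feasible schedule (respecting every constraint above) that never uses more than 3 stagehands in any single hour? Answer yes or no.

Schedule Activity 1@1, Activity 2@3, Activity 3@6, Activity 4@4: h1:3  h2:3  h3:2  h4:3  h5:3  h6:3  h7:0  h8:0 — peak 3 ≤ 3.

yes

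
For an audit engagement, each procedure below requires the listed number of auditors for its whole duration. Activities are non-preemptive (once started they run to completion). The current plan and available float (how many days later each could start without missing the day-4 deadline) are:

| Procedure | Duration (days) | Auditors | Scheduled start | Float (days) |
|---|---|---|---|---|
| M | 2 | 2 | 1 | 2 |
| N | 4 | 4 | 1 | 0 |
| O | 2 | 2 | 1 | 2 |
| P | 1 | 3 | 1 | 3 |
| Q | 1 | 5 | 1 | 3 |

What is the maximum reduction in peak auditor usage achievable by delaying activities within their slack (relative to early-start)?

7

Early-start peak: d1:16  d2:8  d3:4  d4:4 ⇒ 16.
Leveled (M@1, N@1, O@1, P@3, Q@4): d1:8  d2:8  d3:7  d4:9 ⇒ 9.
Reduction 16 − 9 = 7.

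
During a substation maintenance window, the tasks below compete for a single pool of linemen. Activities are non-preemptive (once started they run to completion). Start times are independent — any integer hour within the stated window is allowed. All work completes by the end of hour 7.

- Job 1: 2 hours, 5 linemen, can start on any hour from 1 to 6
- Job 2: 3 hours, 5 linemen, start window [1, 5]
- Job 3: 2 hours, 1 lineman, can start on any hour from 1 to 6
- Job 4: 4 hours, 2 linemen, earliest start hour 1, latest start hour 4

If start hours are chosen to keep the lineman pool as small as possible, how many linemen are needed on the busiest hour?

Early-start (Job 1@1, Job 2@1, Job 3@1, Job 4@1) gives peak 13: h1:13  h2:13  h3:7  h4:2  h5:0  h6:0  h7:0.
Shift Job 2→3, Job 4→3.
Schedule Job 1@1, Job 2@3, Job 3@1, Job 4@3: h1:6  h2:6  h3:7  h4:7  h5:7  h6:2  h7:0 — peak 7.

7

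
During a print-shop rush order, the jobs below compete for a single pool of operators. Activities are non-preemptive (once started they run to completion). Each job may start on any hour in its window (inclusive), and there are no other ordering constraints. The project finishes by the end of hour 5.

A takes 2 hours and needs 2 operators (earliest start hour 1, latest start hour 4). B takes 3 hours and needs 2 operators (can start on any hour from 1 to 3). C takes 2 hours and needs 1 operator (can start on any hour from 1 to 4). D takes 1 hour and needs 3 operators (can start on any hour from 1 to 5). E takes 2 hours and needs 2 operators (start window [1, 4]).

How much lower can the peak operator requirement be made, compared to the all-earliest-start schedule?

6

Early-start peak: h1:10  h2:7  h3:2  h4:0  h5:0 ⇒ 10.
Leveled (A@1, B@1, C@4, D@5, E@3): h1:4  h2:4  h3:4  h4:3  h5:4 ⇒ 4.
Reduction 10 − 4 = 6.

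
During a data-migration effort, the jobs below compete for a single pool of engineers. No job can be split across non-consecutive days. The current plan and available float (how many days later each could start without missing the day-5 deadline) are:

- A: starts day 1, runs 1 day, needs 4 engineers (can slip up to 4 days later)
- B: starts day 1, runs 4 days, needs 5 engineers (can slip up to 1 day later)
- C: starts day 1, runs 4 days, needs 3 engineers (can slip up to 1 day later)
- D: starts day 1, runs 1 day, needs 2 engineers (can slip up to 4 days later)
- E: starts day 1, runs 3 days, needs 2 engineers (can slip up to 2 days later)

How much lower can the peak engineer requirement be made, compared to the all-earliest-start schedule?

6

Early-start peak: d1:16  d2:10  d3:10  d4:8  d5:0 ⇒ 16.
Leveled (A@1, B@1, C@2, D@2, E@3): d1:9  d2:10  d3:10  d4:10  d5:5 ⇒ 10.
Reduction 16 − 10 = 6.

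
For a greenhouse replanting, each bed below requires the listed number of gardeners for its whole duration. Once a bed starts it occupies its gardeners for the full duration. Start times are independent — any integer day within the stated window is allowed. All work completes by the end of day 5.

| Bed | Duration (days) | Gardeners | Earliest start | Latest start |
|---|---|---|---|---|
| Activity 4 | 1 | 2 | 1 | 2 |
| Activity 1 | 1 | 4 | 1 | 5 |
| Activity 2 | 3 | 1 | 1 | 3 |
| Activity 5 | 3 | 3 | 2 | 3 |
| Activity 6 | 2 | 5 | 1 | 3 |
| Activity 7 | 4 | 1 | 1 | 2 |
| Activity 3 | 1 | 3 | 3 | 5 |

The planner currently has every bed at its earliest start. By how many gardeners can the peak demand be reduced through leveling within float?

5

Early-start peak: d1:13  d2:10  d3:8  d4:4  d5:0 ⇒ 13.
Leveled (Activity 4@1, Activity 1@4, Activity 2@1, Activity 5@3, Activity 6@1, Activity 7@2, Activity 3@3): d1:8  d2:7  d3:8  d4:8  d5:4 ⇒ 8.
Reduction 13 − 8 = 5.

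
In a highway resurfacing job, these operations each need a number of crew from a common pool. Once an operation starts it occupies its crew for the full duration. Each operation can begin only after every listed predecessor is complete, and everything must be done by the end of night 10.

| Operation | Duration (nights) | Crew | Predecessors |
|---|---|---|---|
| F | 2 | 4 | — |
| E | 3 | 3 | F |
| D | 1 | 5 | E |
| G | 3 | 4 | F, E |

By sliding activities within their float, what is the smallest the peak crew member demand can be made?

Early-start (F@1, E@3, D@6, G@6) gives peak 9: n1:4  n2:4  n3:3  n4:3  n5:3  n6:9  n7:4  n8:4  n9:0  n10:0.
Shift G→7.
Schedule F@1, E@3, D@6, G@7: n1:4  n2:4  n3:3  n4:3  n5:3  n6:5  n7:4  n8:4  n9:4  n10:0 — peak 5.

5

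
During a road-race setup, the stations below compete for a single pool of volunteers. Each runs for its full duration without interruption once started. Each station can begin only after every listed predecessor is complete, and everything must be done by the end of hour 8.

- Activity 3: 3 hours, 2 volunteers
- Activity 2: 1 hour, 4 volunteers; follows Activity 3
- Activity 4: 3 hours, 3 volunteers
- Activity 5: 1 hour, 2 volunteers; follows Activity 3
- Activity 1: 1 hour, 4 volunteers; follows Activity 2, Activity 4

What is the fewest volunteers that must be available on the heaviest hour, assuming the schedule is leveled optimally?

5

Early-start (Activity 3@1, Activity 2@4, Activity 4@1, Activity 5@4, Activity 1@5) gives peak 6: h1:5  h2:5  h3:5  h4:6  h5:4  h6:0  h7:0  h8:0.
Shift Activity 5→5, Activity 1→6.
Schedule Activity 3@1, Activity 2@4, Activity 4@1, Activity 5@5, Activity 1@6: h1:5  h2:5  h3:5  h4:4  h5:2  h6:4  h7:0  h8:0 — peak 5.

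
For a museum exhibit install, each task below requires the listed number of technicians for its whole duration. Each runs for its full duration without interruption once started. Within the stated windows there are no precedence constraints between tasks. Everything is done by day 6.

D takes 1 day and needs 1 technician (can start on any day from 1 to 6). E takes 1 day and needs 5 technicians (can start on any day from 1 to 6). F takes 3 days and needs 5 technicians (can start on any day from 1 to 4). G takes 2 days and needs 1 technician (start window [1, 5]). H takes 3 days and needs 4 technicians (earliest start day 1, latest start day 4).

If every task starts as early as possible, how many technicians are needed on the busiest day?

Early-start schedule: D@1, E@1, F@1, G@1, H@1.
Load per day: day 1: 16, day 2: 10, day 3: 9, day 4: 0, day 5: 0, day 6: 0.
Peak is 16.

16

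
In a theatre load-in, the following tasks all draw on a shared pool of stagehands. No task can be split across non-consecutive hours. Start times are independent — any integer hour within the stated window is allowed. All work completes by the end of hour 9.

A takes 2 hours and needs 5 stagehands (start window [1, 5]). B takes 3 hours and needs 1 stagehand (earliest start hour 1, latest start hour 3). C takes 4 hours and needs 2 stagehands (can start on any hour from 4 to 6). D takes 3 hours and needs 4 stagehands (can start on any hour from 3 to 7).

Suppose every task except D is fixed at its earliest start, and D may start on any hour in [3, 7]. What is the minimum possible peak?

D@3: h1:6  h2:6  h3:5  h4:6  h5:6  h6:2  h7:2  h8:0  h9:0 → peak 6
D@4: h1:6  h2:6  h3:1  h4:6  h5:6  h6:6  h7:2  h8:0  h9:0 → peak 6
D@5: h1:6  h2:6  h3:1  h4:2  h5:6  h6:6  h7:6  h8:0  h9:0 → peak 6
D@6: h1:6  h2:6  h3:1  h4:2  h5:2  h6:6  h7:6  h8:4  h9:0 → peak 6
D@7: h1:6  h2:6  h3:1  h4:2  h5:2  h6:2  h7:6  h8:4  h9:4 → peak 6
Best is D@3, peak 6.

6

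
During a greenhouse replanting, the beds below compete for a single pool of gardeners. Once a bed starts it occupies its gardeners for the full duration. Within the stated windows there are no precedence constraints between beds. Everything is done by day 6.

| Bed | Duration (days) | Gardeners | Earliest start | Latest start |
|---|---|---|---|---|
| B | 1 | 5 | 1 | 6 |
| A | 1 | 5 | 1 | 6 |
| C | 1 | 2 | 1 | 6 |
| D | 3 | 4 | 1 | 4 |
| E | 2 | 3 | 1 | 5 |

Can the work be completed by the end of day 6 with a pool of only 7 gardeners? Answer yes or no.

yes

Schedule B@1, A@2, C@1, D@3, E@3: d1:7  d2:5  d3:7  d4:7  d5:4  d6:0 — peak 7 ≤ 7.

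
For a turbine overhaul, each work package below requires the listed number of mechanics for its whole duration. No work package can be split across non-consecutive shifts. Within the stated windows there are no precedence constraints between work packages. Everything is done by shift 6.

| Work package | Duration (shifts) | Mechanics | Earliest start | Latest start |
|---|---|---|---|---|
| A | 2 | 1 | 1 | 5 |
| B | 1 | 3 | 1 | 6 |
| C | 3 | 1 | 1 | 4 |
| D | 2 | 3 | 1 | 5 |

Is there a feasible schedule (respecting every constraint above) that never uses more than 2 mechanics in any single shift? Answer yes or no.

no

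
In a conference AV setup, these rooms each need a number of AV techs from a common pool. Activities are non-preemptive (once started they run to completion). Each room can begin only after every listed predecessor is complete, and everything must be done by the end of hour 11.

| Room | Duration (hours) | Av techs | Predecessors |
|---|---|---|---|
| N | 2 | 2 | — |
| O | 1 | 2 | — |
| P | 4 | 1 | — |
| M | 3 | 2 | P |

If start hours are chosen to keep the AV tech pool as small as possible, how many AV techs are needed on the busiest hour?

2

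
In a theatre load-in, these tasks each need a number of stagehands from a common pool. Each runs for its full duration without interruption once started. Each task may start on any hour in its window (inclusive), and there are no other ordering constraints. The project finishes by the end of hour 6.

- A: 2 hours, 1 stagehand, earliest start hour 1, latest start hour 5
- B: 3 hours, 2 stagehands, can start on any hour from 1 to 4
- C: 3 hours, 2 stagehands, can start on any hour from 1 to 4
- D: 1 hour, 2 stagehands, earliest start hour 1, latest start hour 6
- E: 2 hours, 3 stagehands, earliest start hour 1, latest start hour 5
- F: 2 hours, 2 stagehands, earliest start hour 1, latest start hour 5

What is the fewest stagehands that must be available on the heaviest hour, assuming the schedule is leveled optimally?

5

Early-start (A@1, B@1, C@1, D@1, E@1, F@1) gives peak 12: h1:12  h2:10  h3:4  h4:0  h5:0  h6:0.
Shift D→4, E→4, F→5.
Schedule A@1, B@1, C@1, D@4, E@4, F@5: h1:5  h2:5  h3:4  h4:5  h5:5  h6:2 — peak 5.
Total stagehand-hours = 26 over 6 hours ⇒ peak ≥ ⌈26/6⌉ = 5, so 5 is optimal.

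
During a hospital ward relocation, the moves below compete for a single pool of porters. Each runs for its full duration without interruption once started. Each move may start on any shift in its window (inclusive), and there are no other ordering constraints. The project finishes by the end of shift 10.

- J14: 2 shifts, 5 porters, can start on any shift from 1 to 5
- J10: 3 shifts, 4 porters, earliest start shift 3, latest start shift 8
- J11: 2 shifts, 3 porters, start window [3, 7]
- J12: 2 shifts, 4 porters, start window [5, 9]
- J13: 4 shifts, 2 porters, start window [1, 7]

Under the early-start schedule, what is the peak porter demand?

Early-start schedule: J14@1, J10@3, J11@3, J12@5, J13@1.
Load per shift: shift 1: 7, shift 2: 7, shift 3: 9, shift 4: 9, shift 5: 8, shift 6: 4, shift 7: 0, shift 8: 0, shift 9: 0, shift 10: 0.
Peak is 9.

9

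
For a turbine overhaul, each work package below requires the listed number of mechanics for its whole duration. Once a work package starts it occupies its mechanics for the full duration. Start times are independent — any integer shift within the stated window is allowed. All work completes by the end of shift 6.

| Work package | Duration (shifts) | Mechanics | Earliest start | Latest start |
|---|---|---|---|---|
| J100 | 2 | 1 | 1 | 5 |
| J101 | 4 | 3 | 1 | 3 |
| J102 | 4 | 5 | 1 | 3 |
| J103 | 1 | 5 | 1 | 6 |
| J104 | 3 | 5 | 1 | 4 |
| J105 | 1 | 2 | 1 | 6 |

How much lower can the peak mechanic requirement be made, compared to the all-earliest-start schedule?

Early-start peak: s1:21  s2:14  s3:13  s4:8  s5:0  s6:0 ⇒ 21.
Leveled (J100@1, J101@1, J102@1, J103@3, J104@4, J105@1): s1:11  s2:9  s3:13  s4:13  s5:5  s6:5 ⇒ 13.
Reduction 21 − 13 = 8.

8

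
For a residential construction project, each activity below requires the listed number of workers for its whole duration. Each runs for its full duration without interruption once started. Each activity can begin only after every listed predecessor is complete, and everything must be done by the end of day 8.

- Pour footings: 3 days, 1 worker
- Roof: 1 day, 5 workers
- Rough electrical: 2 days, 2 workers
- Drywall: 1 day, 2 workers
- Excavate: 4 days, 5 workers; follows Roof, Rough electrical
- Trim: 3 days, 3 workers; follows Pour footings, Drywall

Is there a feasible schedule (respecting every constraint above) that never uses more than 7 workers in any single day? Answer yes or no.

The minimum achievable peak is 8; 7 < 8, so no feasible schedule stays within the cap.

no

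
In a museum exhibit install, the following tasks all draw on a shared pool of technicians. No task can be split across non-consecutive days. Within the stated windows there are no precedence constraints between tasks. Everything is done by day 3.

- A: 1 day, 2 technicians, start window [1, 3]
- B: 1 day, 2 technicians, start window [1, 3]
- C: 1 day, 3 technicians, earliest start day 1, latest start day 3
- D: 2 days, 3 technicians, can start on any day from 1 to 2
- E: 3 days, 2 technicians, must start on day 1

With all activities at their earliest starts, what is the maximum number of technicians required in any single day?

12

Early-start schedule: A@1, B@1, C@1, D@1, E@1.
Load per day: day 1: 12, day 2: 5, day 3: 2.
Peak is 12.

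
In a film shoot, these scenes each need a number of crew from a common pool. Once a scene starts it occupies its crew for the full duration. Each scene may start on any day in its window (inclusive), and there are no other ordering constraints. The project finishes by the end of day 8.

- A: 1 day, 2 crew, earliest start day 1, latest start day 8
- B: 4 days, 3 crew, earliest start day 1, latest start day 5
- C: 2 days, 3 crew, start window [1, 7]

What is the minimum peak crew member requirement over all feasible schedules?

3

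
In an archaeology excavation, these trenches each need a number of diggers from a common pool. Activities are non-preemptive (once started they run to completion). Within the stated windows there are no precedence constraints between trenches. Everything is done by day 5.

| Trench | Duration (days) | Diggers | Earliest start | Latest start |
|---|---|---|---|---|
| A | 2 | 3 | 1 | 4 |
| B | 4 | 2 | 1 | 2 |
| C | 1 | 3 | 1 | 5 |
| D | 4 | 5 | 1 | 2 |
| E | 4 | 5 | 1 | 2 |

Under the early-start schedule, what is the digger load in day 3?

12

At early start, day 3 has: B, D, E.
Demand: 2 + 5 + 5 = 12.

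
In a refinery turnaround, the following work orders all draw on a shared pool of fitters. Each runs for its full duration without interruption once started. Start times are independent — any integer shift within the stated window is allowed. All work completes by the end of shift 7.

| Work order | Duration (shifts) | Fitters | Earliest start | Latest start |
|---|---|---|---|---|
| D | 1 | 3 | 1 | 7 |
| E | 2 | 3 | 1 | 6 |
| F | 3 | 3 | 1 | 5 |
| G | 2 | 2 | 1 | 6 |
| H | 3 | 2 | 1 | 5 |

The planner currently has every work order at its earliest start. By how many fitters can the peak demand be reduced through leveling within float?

Early-start peak: s1:13  s2:10  s3:5  s4:0  s5:0  s6:0  s7:0 ⇒ 13.
Leveled (D@1, E@2, F@4, G@1, H@3): s1:5  s2:5  s3:5  s4:5  s5:5  s6:3  s7:0 ⇒ 5.
Reduction 13 − 5 = 8.

8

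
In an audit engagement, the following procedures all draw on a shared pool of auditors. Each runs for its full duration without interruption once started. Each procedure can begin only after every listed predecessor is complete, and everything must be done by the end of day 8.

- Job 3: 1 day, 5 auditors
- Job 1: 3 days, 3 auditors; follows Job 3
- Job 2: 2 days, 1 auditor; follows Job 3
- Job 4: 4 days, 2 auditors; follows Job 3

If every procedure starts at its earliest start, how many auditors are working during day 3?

At early start, day 3 has: Job 1, Job 2, Job 4.
Demand: 3 + 1 + 2 = 6.

6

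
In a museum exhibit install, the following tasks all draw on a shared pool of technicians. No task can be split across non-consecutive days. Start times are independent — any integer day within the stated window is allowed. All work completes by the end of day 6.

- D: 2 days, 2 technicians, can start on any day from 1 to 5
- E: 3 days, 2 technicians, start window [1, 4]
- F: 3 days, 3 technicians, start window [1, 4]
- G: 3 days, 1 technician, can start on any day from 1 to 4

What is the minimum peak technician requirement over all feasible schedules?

Early-start (D@1, E@1, F@1, G@1) gives peak 8: d1:8  d2:8  d3:6  d4:0  d5:0  d6:0.
Shift F→4, G→3.
Schedule D@1, E@1, F@4, G@3: d1:4  d2:4  d3:3  d4:4  d5:4  d6:3 — peak 4.
Total technician-days = 22 over 6 days ⇒ peak ≥ ⌈22/6⌉ = 4, so 4 is optimal.

4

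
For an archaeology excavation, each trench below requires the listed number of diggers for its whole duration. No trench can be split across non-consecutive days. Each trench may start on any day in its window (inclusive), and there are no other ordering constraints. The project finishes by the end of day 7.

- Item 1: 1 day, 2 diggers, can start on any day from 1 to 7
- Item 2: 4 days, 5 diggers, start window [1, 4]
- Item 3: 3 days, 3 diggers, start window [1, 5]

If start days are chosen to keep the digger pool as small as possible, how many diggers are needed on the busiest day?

Early-start (Item 1@1, Item 2@1, Item 3@1) gives peak 10: d1:10  d2:8  d3:8  d4:5  d5:0  d6:0  d7:0.
Shift Item 2→4.
Schedule Item 1@1, Item 2@4, Item 3@1: d1:5  d2:3  d3:3  d4:5  d5:5  d6:5  d7:5 — peak 5.
Total digger-days = 31 over 7 days ⇒ peak ≥ ⌈31/7⌉ = 5, so 5 is optimal.

5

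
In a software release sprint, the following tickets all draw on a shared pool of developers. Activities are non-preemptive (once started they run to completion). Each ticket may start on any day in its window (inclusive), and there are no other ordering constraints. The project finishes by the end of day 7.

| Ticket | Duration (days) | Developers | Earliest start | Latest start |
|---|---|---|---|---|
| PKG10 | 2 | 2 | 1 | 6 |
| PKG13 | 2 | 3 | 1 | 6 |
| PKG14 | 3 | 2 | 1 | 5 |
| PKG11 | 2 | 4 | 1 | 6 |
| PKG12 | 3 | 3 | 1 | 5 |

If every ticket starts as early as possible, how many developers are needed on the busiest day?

Early-start schedule: PKG10@1, PKG13@1, PKG14@1, PKG11@1, PKG12@1.
Load per day: day 1: 14, day 2: 14, day 3: 5, day 4: 0, day 5: 0, day 6: 0, day 7: 0.
Peak is 14.

14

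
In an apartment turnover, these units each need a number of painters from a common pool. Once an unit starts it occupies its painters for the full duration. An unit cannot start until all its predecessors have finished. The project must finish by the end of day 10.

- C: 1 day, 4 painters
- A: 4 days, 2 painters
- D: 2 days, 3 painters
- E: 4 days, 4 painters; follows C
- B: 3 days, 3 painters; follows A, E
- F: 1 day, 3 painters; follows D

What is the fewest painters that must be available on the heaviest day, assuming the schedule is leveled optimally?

6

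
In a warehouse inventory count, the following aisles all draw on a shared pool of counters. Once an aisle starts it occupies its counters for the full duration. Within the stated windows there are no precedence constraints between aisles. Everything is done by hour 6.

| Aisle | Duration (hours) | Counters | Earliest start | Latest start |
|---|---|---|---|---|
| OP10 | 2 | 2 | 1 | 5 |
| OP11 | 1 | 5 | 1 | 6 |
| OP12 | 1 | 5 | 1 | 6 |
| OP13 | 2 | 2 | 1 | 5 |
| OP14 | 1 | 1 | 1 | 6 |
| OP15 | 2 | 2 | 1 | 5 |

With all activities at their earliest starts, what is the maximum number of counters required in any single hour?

17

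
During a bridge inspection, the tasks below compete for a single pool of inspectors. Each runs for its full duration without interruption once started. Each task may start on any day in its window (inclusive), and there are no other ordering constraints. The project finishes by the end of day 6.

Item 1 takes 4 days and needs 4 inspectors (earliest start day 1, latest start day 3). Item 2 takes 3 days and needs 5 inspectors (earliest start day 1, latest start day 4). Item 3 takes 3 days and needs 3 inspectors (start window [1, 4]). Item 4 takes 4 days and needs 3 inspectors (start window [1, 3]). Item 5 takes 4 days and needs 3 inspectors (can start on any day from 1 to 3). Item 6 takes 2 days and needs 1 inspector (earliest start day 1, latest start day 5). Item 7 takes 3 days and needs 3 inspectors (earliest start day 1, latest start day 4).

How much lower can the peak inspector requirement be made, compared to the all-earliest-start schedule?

Early-start peak: d1:22  d2:22  d3:21  d4:10  d5:0  d6:0 ⇒ 22.
Leveled (Item 1@1, Item 2@1, Item 3@4, Item 4@1, Item 5@1, Item 6@1, Item 7@4): d1:16  d2:16  d3:15  d4:16  d5:6  d6:6 ⇒ 16.
Reduction 22 − 16 = 6.

6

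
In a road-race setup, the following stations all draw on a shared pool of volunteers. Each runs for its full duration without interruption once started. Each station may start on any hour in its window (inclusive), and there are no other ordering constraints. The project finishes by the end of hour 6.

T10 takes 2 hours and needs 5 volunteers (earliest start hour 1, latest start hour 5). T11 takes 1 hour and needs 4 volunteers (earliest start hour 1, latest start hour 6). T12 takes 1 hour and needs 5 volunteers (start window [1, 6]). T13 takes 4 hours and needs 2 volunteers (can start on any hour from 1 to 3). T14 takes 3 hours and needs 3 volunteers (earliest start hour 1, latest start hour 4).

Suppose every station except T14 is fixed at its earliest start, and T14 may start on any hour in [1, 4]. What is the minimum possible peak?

T14@1: h1:19  h2:10  h3:5  h4:2  h5:0  h6:0 → peak 19
T14@2: h1:16  h2:10  h3:5  h4:5  h5:0  h6:0 → peak 16
T14@3: h1:16  h2:7  h3:5  h4:5  h5:3  h6:0 → peak 16
T14@4: h1:16  h2:7  h3:2  h4:5  h5:3  h6:3 → peak 16
Best is T14@2, peak 16.

16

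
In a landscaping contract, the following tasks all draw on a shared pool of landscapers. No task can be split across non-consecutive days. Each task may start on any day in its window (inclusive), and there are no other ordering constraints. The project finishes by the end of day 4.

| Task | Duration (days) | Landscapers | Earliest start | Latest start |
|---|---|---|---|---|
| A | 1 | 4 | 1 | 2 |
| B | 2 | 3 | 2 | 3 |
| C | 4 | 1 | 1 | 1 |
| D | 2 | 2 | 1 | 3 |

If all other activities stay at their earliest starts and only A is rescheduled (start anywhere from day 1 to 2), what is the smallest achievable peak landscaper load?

7

A@1: d1:7  d2:6  d3:4  d4:1 → peak 7
A@2: d1:3  d2:10  d3:4  d4:1 → peak 10
Best is A@1, peak 7.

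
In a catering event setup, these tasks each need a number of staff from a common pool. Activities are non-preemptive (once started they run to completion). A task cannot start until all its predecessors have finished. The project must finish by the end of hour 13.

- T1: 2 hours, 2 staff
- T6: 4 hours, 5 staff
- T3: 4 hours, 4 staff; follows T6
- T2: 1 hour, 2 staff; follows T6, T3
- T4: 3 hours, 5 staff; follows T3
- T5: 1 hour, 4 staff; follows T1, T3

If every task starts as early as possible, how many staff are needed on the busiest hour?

11

Early-start schedule: T1@1, T6@1, T3@5, T2@9, T4@9, T5@9.
Load per hour: hour 1: 7, hour 2: 7, hour 3: 5, hour 4: 5, hour 5: 4, hour 6: 4, hour 7: 4, hour 8: 4, hour 9: 11, hour 10: 5, hour 11: 5, hour 12: 0, hour 13: 0.
Peak is 11.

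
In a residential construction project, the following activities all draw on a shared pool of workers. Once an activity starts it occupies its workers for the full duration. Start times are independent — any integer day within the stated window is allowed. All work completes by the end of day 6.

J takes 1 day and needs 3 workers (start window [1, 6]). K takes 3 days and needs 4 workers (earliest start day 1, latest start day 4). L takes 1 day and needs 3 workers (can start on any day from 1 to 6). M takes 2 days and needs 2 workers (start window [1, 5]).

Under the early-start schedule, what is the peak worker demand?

12

Early-start schedule: J@1, K@1, L@1, M@1.
Load per day: day 1: 12, day 2: 6, day 3: 4, day 4: 0, day 5: 0, day 6: 0.
Peak is 12.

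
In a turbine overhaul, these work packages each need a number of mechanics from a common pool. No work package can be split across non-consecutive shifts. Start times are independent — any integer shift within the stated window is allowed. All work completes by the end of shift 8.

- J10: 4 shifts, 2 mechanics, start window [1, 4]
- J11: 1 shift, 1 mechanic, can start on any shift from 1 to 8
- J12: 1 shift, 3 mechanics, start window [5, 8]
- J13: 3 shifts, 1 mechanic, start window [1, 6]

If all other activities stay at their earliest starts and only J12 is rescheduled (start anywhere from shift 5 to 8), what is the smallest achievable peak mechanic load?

J12@5: s1:4  s2:3  s3:3  s4:2  s5:3  s6:0  s7:0  s8:0 → peak 4
J12@6: s1:4  s2:3  s3:3  s4:2  s5:0  s6:3  s7:0  s8:0 → peak 4
J12@7: s1:4  s2:3  s3:3  s4:2  s5:0  s6:0  s7:3  s8:0 → peak 4
J12@8: s1:4  s2:3  s3:3  s4:2  s5:0  s6:0  s7:0  s8:3 → peak 4
Best is J12@5, peak 4.

4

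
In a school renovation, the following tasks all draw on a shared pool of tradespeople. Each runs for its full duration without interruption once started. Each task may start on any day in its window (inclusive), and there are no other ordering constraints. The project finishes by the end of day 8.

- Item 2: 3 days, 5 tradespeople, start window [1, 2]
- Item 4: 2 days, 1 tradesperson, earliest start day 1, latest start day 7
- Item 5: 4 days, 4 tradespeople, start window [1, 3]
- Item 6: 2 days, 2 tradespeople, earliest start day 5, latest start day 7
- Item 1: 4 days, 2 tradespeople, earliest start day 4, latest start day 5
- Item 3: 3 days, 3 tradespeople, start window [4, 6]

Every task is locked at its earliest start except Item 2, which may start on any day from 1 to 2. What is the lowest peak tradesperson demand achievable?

Item 2@1: d1:10  d2:10  d3:9  d4:9  d5:7  d6:7  d7:2  d8:0 → peak 10
Item 2@2: d1:5  d2:10  d3:9  d4:14  d5:7  d6:7  d7:2  d8:0 → peak 14
Best is Item 2@1, peak 10.

10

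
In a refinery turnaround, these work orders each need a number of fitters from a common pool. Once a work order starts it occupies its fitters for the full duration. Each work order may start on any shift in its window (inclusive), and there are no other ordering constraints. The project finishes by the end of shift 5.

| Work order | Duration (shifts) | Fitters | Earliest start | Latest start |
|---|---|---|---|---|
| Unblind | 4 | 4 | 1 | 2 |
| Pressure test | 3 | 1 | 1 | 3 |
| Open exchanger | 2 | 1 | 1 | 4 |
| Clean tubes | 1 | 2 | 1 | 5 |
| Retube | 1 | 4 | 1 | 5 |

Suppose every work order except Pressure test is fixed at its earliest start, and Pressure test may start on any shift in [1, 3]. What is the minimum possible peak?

11

Pressure test@1: s1:12  s2:6  s3:5  s4:4  s5:0 → peak 12
Pressure test@2: s1:11  s2:6  s3:5  s4:5  s5:0 → peak 11
Pressure test@3: s1:11  s2:5  s3:5  s4:5  s5:1 → peak 11
Best is Pressure test@2, peak 11.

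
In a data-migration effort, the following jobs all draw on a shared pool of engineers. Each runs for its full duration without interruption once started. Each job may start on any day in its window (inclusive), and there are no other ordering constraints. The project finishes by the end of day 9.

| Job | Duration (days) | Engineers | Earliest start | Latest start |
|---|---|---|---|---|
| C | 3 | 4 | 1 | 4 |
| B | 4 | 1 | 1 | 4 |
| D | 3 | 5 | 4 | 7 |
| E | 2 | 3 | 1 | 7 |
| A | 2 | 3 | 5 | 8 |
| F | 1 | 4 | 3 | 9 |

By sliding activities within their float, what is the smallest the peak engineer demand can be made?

Early-start (C@1, B@1, D@4, E@1, A@5, F@3) gives peak 9: d1:8  d2:8  d3:9  d4:6  d5:8  d6:8  d7:0  d8:0  d9:0.
Shift E→7, A→7, F→9.
Schedule C@1, B@1, D@4, E@7, A@7, F@9: d1:5  d2:5  d3:5  d4:6  d5:5  d6:5  d7:6  d8:6  d9:4 — peak 6.
Total engineer-days = 47 over 9 days ⇒ peak ≥ ⌈47/9⌉ = 6, so 6 is optimal.

6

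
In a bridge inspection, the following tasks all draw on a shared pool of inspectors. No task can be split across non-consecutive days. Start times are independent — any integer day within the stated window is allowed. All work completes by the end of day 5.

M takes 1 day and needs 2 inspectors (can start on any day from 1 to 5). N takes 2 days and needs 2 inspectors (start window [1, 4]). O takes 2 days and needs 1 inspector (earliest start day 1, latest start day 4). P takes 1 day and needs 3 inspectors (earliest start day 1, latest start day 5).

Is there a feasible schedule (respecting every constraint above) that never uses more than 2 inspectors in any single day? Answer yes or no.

no

Total inspector-days = 11; over 5 days the average is 11/5 > 2, so some day must exceed 2.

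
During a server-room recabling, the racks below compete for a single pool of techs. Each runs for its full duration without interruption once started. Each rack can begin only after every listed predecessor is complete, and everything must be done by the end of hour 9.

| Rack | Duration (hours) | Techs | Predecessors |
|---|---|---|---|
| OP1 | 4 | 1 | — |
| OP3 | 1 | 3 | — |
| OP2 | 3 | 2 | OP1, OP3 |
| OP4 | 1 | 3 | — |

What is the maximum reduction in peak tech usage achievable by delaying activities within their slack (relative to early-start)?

4

Early-start peak: h1:7  h2:1  h3:1  h4:1  h5:2  h6:2  h7:2  h8:0  h9:0 ⇒ 7.
Leveled (OP1@1, OP3@5, OP2@6, OP4@9): h1:1  h2:1  h3:1  h4:1  h5:3  h6:2  h7:2  h8:2  h9:3 ⇒ 3.
Reduction 7 − 3 = 4.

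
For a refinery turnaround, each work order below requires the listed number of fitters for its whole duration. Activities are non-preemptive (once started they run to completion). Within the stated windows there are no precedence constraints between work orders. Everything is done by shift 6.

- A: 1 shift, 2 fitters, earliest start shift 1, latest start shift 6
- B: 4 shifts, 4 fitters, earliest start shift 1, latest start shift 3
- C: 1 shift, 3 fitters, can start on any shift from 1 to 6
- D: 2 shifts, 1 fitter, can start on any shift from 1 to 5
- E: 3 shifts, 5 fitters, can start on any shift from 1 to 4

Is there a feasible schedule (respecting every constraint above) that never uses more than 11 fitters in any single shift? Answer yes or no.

yes

Schedule A@1, B@1, C@1, D@2, E@4: s1:9  s2:5  s3:5  s4:9  s5:5  s6:5 — peak 9 ≤ 11.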